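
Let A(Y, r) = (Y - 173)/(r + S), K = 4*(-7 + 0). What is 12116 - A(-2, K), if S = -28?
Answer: 96903/8 ≈ 12113.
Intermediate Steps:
K = -28 (K = 4*(-7) = -28)
A(Y, r) = (-173 + Y)/(-28 + r) (A(Y, r) = (Y - 173)/(r - 28) = (-173 + Y)/(-28 + r))
12116 - A(-2, K) = 12116 - (-173 - 2)/(-28 - 28) = 12116 - (-175)/(-56) = 12116 - (-1)*(-175)/56 = 12116 - 1*25/8 = 12116 - 25/8 = 96903/8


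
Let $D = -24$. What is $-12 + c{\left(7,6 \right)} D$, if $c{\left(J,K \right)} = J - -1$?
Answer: $-204$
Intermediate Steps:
$c{\left(J,K \right)} = 1 + J$ ($c{\left(J,K \right)} = J + 1 = 1 + J$)
$-12 + c{\left(7,6 \right)} D = -12 + \left(1 + 7\right) \left(-24\right) = -12 + 8 \left(-24\right) = -12 - 192 = -204$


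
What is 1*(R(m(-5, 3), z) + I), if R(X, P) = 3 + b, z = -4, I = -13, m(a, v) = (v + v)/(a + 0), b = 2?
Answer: -8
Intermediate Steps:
m(a, v) = 2*v/a (m(a, v) = (2*v)/a = 2*v/a)
R(X, P) = 5 (R(X, P) = 3 + 2 = 5)
1*(R(m(-5, 3), z) + I) = 1*(5 - 13) = 1*(-8) = -8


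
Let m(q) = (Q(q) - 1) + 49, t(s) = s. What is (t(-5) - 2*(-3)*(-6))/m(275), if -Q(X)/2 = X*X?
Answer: 41/151202 ≈ 0.00027116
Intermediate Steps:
Q(X) = -2*X² (Q(X) = -2*X*X = -2*X²)
m(q) = 48 - 2*q² (m(q) = (-2*q² - 1) + 49 = (-1 - 2*q²) + 49 = 48 - 2*q²)
(t(-5) - 2*(-3)*(-6))/m(275) = (-5 - 2*(-3)*(-6))/(48 - 2*275²) = (-5 + 6*(-6))/(48 - 2*75625) = (-5 - 36)/(48 - 151250) = -41/(-151202) = -41*(-1/151202) = 41/151202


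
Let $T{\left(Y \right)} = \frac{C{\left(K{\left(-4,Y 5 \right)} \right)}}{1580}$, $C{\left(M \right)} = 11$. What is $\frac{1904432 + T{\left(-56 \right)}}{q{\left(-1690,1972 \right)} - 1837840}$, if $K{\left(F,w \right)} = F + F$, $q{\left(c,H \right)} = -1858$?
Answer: $- \frac{3009002571}{2906722840} \approx -1.0352$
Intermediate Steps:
$K{\left(F,w \right)} = 2 F$
$T{\left(Y \right)} = \frac{11}{1580}$
$\frac{1904432 + T{\left(-56 \right)}}{q{\left(-1690,1972 \right)} - 1837840} = \frac{1904432 + \frac{11}{1580}}{-1858 - 1837840} = \frac{3009002571}{1580 \left(-1839698\right)} = \frac{3009002571}{1580} \left(- \frac{1}{1839698}\right) = - \frac{3009002571}{2906722840}$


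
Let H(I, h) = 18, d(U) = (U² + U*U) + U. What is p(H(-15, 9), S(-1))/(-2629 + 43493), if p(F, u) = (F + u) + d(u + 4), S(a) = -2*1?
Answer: 13/20432 ≈ 0.00063626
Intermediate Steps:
d(U) = U + 2*U² (d(U) = (U² + U²) + U = 2*U² + U = U + 2*U²)
S(a) = -2
p(F, u) = F + u + (4 + u)*(9 + 2*u) (p(F, u) = (F + u) + (u + 4)*(1 + 2*(u + 4)) = (F + u) + (4 + u)*(1 + 2*(4 + u)) = (F + u) + (4 + u)*(1 + (8 + 2*u)) = (F + u) + (4 + u)*(9 + 2*u) = F + u + (4 + u)*(9 + 2*u))
p(H(-15, 9), S(-1))/(-2629 + 43493) = (18 - 2 + (4 - 2)*(9 + 2*(-2)))/(-2629 + 43493) = (18 - 2 + 2*(9 - 4))/40864 = (18 - 2 + 2*5)*(1/40864) = (18 - 2 + 10)*(1/40864) = 26*(1/40864) = 13/20432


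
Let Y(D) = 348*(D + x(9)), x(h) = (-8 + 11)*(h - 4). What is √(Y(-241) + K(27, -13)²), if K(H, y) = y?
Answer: I*√78479 ≈ 280.14*I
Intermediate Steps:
x(h) = -12 + 3*h (x(h) = 3*(-4 + h) = -12 + 3*h)
Y(D) = 5220 + 348*D (Y(D) = 348*(D + (-12 + 3*9)) = 348*(D + (-12 + 27)) = 348*(D + 15) = 348*(15 + D) = 5220 + 348*D)
√(Y(-241) + K(27, -13)²) = √((5220 + 348*(-241)) + (-13)²) = √((5220 - 83868) + 169) = √(-78648 + 169) = √(-78479) = I*√78479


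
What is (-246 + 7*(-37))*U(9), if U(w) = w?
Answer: -4545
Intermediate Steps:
(-246 + 7*(-37))*U(9) = (-246 + 7*(-37))*9 = (-246 - 259)*9 = -505*9 = -4545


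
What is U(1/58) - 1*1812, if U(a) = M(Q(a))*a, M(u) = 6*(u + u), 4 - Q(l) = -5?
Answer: -52494/29 ≈ -1810.1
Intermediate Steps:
Q(l) = 9 (Q(l) = 4 - 1*(-5) = 4 + 5 = 9)
M(u) = 12*u (M(u) = 6*(2*u) = 12*u)
U(a) = 108*a (U(a) = (12*9)*a = 108*a)
U(1/58) - 1*1812 = 108/58 - 1*1812 = 108*(1/58) - 1812 = 54/29 - 1812 = -52494/29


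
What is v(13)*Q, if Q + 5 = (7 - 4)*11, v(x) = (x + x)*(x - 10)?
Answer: 2184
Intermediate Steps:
v(x) = 2*x*(-10 + x) (v(x) = (2*x)*(-10 + x) = 2*x*(-10 + x))
Q = 28 (Q = -5 + (7 - 4)*11 = -5 + 3*11 = -5 + 33 = 28)
v(13)*Q = (2*13*(-10 + 13))*28 = (2*13*3)*28 = 78*28 = 2184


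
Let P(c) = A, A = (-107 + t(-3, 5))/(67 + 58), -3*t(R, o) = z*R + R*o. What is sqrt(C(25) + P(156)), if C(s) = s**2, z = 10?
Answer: 37*sqrt(285)/25 ≈ 24.985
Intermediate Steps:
t(R, o) = -10*R/3 - R*o/3 (t(R, o) = -(10*R + R*o)/3 = -10*R/3 - R*o/3)
A = -92/125 (A = (-107 - 1/3*(-3)*(10 + 5))/(67 + 58) = (-107 - 1/3*(-3)*15)/125 = (-107 + 15)*(1/125) = -92*1/125 = -92/125 ≈ -0.73600)
P(c) = -92/125
sqrt(C(25) + P(156)) = sqrt(25**2 - 92/125) = sqrt(625 - 92/125) = sqrt(78033/125) = 37*sqrt(285)/25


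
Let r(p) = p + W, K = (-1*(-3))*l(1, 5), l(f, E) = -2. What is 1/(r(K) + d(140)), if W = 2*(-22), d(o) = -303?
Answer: -1/353 ≈ -0.0028329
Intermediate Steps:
W = -44
K = -6 (K = -1*(-3)*(-2) = 3*(-2) = -6)
r(p) = -44 + p (r(p) = p - 44 = -44 + p)
1/(r(K) + d(140)) = 1/((-44 - 6) - 303) = 1/(-50 - 303) = 1/(-353) = -1/353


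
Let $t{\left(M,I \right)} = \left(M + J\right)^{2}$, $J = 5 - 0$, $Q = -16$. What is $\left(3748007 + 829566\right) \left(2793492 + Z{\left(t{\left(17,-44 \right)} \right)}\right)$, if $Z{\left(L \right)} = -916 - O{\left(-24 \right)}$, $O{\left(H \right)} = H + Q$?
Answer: $12783403600968$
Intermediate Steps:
$J = 5$ ($J = 5 + 0 = 5$)
$O{\left(H \right)} = -16 + H$ ($O{\left(H \right)} = H - 16 = -16 + H$)
$t{\left(M,I \right)} = \left(5 + M\right)^{2}$ ($t{\left(M,I \right)} = \left(M + 5\right)^{2} = \left(5 + M\right)^{2}$)
$Z{\left(L \right)} = -876$ ($Z{\left(L \right)} = -916 - \left(-16 - 24\right) = -916 - -40 = -916 + 40 = -876$)
$\left(3748007 + 829566\right) \left(2793492 + Z{\left(t{\left(17,-44 \right)} \right)}\right) = \left(3748007 + 829566\right) \left(2793492 - 876\right) = 4577573 \cdot 2792616 = 12783403600968$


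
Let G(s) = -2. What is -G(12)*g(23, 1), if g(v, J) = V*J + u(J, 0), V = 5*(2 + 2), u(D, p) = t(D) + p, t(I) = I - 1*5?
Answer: 32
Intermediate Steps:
t(I) = -5 + I (t(I) = I - 5 = -5 + I)
u(D, p) = -5 + D + p (u(D, p) = (-5 + D) + p = -5 + D + p)
V = 20 (V = 5*4 = 20)
g(v, J) = -5 + 21*J (g(v, J) = 20*J + (-5 + J + 0) = 20*J + (-5 + J) = -5 + 21*J)
-G(12)*g(23, 1) = -(-2)*(-5 + 21*1) = -(-2)*(-5 + 21) = -(-2)*16 = -1*(-32) = 32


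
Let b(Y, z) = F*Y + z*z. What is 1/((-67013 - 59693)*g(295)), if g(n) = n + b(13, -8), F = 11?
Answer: -1/63606412 ≈ -1.5722e-8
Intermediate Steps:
b(Y, z) = z² + 11*Y (b(Y, z) = 11*Y + z*z = 11*Y + z² = z² + 11*Y)
g(n) = 207 + n (g(n) = n + ((-8)² + 11*13) = n + (64 + 143) = n + 207 = 207 + n)
1/((-67013 - 59693)*g(295)) = 1/((-67013 - 59693)*(207 + 295)) = 1/(-126706*502) = -1/126706*1/502 = -1/63606412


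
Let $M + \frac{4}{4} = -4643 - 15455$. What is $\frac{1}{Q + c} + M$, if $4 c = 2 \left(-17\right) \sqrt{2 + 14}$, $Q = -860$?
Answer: $- \frac{17968507}{894} \approx -20099.0$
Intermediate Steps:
$M = -20099$ ($M = -1 - 20098 = -20099$)
$c = -34$ ($c = \frac{2 \left(-17\right) \sqrt{2 + 14}}{4} = \frac{\left(-34\right) \sqrt{16}}{4} = \frac{\left(-34\right) 4}{4} = \frac{1}{4} \left(-136\right) = -34$)
$\frac{1}{Q + c} + M = \frac{1}{-860 - 34} - 20099 = \frac{1}{-894} - 20099 = - \frac{1}{894} - 20099 = - \frac{17968507}{894}$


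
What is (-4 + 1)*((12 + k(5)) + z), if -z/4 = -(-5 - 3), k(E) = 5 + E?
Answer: 30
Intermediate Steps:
z = -32 (z = -(-4)*1*(-5 - 3) = -(-4)*1*(-8) = -(-4)*(-8) = -4*8 = -32)
(-4 + 1)*((12 + k(5)) + z) = (-4 + 1)*((12 + (5 + 5)) - 32) = -3*((12 + 10) - 32) = -3*(22 - 32) = -3*(-10) = 30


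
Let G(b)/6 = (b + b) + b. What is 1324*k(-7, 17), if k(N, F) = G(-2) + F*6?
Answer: 87384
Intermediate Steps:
G(b) = 18*b (G(b) = 6*((b + b) + b) = 6*(2*b + b) = 6*(3*b) = 18*b)
k(N, F) = -36 + 6*F (k(N, F) = 18*(-2) + F*6 = -36 + 6*F)
1324*k(-7, 17) = 1324*(-36 + 6*17) = 1324*(-36 + 102) = 1324*66 = 87384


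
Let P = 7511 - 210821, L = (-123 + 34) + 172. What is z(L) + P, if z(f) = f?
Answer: -203227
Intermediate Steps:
L = 83 (L = -89 + 172 = 83)
P = -203310
z(L) + P = 83 - 203310 = -203227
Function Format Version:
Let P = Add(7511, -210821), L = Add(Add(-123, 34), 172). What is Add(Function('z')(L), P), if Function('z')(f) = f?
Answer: -203227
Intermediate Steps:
L = 83 (L = Add(-89, 172) = 83)
P = -203310
Add(Function('z')(L), P) = Add(83, -203310) = -203227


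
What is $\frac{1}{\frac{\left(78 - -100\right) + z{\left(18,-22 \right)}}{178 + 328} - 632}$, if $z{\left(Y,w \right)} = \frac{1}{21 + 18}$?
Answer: $- \frac{19734}{12464945} \approx -0.0015832$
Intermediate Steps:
$z{\left(Y,w \right)} = \frac{1}{39}$
$\frac{1}{\frac{\left(78 - -100\right) + z{\left(18,-22 \right)}}{178 + 328} - 632} = \frac{1}{\frac{\left(78 - -100\right) + \frac{1}{39}}{178 + 328} - 632} = \frac{1}{\frac{\left(78 + 100\right) + \frac{1}{39}}{506} - 632} = \frac{1}{\left(178 + \frac{1}{39}\right) \frac{1}{506} - 632} = \frac{1}{\frac{6943}{39} \cdot \frac{1}{506} - 632} = \frac{1}{\frac{6943}{19734} - 632} = \frac{1}{- \frac{12464945}{19734}} = - \frac{19734}{12464945}$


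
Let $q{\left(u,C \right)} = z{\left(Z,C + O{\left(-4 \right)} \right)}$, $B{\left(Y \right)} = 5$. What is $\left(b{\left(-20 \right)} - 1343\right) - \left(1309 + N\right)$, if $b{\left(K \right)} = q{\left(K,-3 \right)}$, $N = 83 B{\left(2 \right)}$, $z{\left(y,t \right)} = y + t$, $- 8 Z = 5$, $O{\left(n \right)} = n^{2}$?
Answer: $- \frac{24437}{8} \approx -3054.6$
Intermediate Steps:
$Z = - \frac{5}{8}$ ($Z = \left(- \frac{1}{8}\right) 5 = - \frac{5}{8} \approx -0.625$)
$z{\left(y,t \right)} = t + y$
$q{\left(u,C \right)} = \frac{123}{8} + C$ ($q{\left(u,C \right)} = \left(C + \left(-4\right)^{2}\right) - \frac{5}{8} = \left(C + 16\right) - \frac{5}{8} = \left(16 + C\right) - \frac{5}{8} = \frac{123}{8} + C$)
$N = 415$ ($N = 83 \cdot 5 = 415$)
$b{\left(K \right)} = \frac{99}{8}$ ($b{\left(K \right)} = \frac{123}{8} - 3 = \frac{99}{8}$)
$\left(b{\left(-20 \right)} - 1343\right) - \left(1309 + N\right) = \left(\frac{99}{8} - 1343\right) - 1724 = - \frac{10645}{8} - 1724 = - \frac{24437}{8}$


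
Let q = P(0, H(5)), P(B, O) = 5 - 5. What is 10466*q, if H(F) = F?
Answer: 0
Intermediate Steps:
P(B, O) = 0
q = 0
10466*q = 10466*0 = 0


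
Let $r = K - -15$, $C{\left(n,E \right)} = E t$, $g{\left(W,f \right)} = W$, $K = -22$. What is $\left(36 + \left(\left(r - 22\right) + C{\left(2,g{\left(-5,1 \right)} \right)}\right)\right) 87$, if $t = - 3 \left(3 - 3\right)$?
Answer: $609$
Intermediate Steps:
$t = 0$ ($t = \left(-3\right) 0 = 0$)
$C{\left(n,E \right)} = 0$ ($C{\left(n,E \right)} = E 0 = 0$)
$r = -7$ ($r = -22 - -15 = -22 + 15 = -7$)
$\left(36 + \left(\left(r - 22\right) + C{\left(2,g{\left(-5,1 \right)} \right)}\right)\right) 87 = \left(36 + \left(\left(-7 - 22\right) + 0\right)\right) 87 = \left(36 + \left(-29 + 0\right)\right) 87 = \left(36 - 29\right) 87 = 7 \cdot 87 = 609$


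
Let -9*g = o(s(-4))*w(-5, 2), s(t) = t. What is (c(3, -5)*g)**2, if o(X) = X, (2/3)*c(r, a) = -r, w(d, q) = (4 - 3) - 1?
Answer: 0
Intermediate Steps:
w(d, q) = 0 (w(d, q) = 1 - 1 = 0)
c(r, a) = -3*r/2 (c(r, a) = 3*(-r)/2 = -3*r/2)
g = 0 (g = -(-4)*0/9 = -1/9*0 = 0)
(c(3, -5)*g)**2 = (-3/2*3*0)**2 = (-9/2*0)**2 = 0**2 = 0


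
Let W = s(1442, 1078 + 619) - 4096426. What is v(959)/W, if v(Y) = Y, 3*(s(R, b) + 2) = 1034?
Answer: -2877/12288250 ≈ -0.00023413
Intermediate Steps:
s(R, b) = 1028/3 (s(R, b) = -2 + (⅓)*1034 = -2 + 1034/3 = 1028/3)
W = -12288250/3 (W = 1028/3 - 4096426 = -12288250/3 ≈ -4.0961e+6)
v(959)/W = 959/(-12288250/3) = 959*(-3/12288250) = -2877/12288250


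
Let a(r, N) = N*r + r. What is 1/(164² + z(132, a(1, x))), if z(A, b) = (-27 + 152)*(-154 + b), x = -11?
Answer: 1/6396 ≈ 0.00015635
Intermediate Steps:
a(r, N) = r + N*r
z(A, b) = -19250 + 125*b (z(A, b) = 125*(-154 + b) = -19250 + 125*b)
1/(164² + z(132, a(1, x))) = 1/(164² + (-19250 + 125*(1*(1 - 11)))) = 1/(26896 + (-19250 + 125*(1*(-10)))) = 1/(26896 + (-19250 + 125*(-10))) = 1/(26896 + (-19250 - 1250)) = 1/(26896 - 20500) = 1/6396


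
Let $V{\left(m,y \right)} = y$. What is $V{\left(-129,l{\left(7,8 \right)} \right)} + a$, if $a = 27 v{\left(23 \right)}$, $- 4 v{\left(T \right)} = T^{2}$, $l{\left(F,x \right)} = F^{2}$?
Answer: $- \frac{14087}{4} \approx -3521.8$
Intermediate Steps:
$v{\left(T \right)} = - \frac{T^{2}}{4}$
$a = - \frac{14283}{4}$ ($a = 27 \left(- \frac{23^{2}}{4}\right) = 27 \left(\left(- \frac{1}{4}\right) 529\right) = 27 \left(- \frac{529}{4}\right) = - \frac{14283}{4} \approx -3570.8$)
$V{\left(-129,l{\left(7,8 \right)} \right)} + a = 7^{2} - \frac{14283}{4} = 49 - \frac{14283}{4} = - \frac{14087}{4}$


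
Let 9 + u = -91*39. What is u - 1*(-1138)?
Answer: -2420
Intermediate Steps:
u = -3558 (u = -9 - 91*39 = -9 - 3549 = -3558)
u - 1*(-1138) = -3558 - 1*(-1138) = -3558 + 1138 = -2420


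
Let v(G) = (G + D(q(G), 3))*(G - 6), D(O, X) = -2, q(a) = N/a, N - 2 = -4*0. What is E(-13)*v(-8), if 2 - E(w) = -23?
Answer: 3500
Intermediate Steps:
N = 2 (N = 2 - 4*0 = 2 + 0 = 2)
q(a) = 2/a
E(w) = 25 (E(w) = 2 - 1*(-23) = 2 + 23 = 25)
v(G) = (-6 + G)*(-2 + G) (v(G) = (G - 2)*(G - 6) = (-2 + G)*(-6 + G) = (-6 + G)*(-2 + G))
E(-13)*v(-8) = 25*(12 + (-8)² - 8*(-8)) = 25*(12 + 64 + 64) = 25*140 = 3500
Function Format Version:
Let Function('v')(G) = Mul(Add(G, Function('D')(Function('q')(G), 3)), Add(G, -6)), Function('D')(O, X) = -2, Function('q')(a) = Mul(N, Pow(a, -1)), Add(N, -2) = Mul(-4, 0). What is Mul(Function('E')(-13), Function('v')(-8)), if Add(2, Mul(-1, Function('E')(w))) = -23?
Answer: 3500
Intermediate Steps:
N = 2 (N = Add(2, Mul(-4, 0)) = Add(2, 0) = 2)
Function('q')(a) = Mul(2, Pow(a, -1))
Function('E')(w) = 25 (Function('E')(w) = Add(2, Mul(-1, -23)) = Add(2, 23) = 25)
Function('v')(G) = Mul(Add(-6, G), Add(-2, G)) (Function('v')(G) = Mul(Add(G, -2), Add(G, -6)) = Mul(Add(-2, G), Add(-6, G)) = Mul(Add(-6, G), Add(-2, G)))
Mul(Function('E')(-13), Function('v')(-8)) = Mul(25, Add(12, Pow(-8, 2), Mul(-8, -8))) = Mul(25, Add(12, 64, 64)) = Mul(25, 140) = 3500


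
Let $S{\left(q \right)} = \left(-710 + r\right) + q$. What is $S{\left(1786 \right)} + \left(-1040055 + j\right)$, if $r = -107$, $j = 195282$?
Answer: $-843804$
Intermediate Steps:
$S{\left(q \right)} = -817 + q$ ($S{\left(q \right)} = \left(-710 - 107\right) + q = -817 + q$)
$S{\left(1786 \right)} + \left(-1040055 + j\right) = \left(-817 + 1786\right) + \left(-1040055 + 195282\right) = 969 - 844773 = -843804$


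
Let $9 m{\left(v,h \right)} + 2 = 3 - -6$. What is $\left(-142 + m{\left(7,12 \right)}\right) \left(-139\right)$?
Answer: $\frac{176669}{9} \approx 19630.0$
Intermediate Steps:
$m{\left(v,h \right)} = \frac{7}{9}$ ($m{\left(v,h \right)} = - \frac{2}{9} + \frac{3 - -6}{9} = - \frac{2}{9} + \frac{3 + 6}{9} = - \frac{2}{9} + \frac{1}{9} \cdot 9 = - \frac{2}{9} + 1 = \frac{7}{9}$)
$\left(-142 + m{\left(7,12 \right)}\right) \left(-139\right) = \left(-142 + \frac{7}{9}\right) \left(-139\right) = \left(- \frac{1271}{9}\right) \left(-139\right) = \frac{176669}{9}$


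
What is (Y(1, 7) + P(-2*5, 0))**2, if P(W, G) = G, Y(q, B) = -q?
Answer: 1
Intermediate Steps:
(Y(1, 7) + P(-2*5, 0))**2 = (-1*1 + 0)**2 = (-1 + 0)**2 = (-1)**2 = 1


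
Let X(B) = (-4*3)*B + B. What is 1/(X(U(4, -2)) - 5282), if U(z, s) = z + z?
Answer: -1/5370 ≈ -0.00018622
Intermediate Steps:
U(z, s) = 2*z
X(B) = -11*B (X(B) = -12*B + B = -11*B)
1/(X(U(4, -2)) - 5282) = 1/(-22*4 - 5282) = 1/(-11*8 - 5282) = 1/(-88 - 5282) = 1/(-5370) = -1/5370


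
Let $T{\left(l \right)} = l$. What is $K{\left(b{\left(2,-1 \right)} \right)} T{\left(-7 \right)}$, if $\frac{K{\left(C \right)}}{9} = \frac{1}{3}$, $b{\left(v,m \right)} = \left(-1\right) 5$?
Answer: $-21$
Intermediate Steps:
$b{\left(v,m \right)} = -5$
$K{\left(C \right)} = 3$ ($K{\left(C \right)} = \frac{9}{3} = 9 \cdot \frac{1}{3} = 3$)
$K{\left(b{\left(2,-1 \right)} \right)} T{\left(-7 \right)} = 3 \left(-7\right) = -21$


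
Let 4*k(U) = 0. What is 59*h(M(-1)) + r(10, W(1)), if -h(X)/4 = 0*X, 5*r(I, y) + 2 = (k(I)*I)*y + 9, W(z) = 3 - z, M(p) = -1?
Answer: 7/5 ≈ 1.4000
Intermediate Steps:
k(U) = 0 (k(U) = (1/4)*0 = 0)
r(I, y) = 7/5 (r(I, y) = -2/5 + ((0*I)*y + 9)/5 = -2/5 + (0*y + 9)/5 = -2/5 + (0 + 9)/5 = -2/5 + (1/5)*9 = -2/5 + 9/5 = 7/5)
h(X) = 0 (h(X) = -0*X = -4*0 = 0)
59*h(M(-1)) + r(10, W(1)) = 59*0 + 7/5 = 0 + 7/5 = 7/5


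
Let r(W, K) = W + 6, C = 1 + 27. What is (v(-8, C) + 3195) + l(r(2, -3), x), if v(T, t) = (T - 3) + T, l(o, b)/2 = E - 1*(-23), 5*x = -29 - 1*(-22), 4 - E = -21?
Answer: 3272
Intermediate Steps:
E = 25 (E = 4 - 1*(-21) = 4 + 21 = 25)
x = -7/5 (x = (-29 - 1*(-22))/5 = (-29 + 22)/5 = (1/5)*(-7) = -7/5 ≈ -1.4000)
C = 28
r(W, K) = 6 + W
l(o, b) = 96 (l(o, b) = 2*(25 - 1*(-23)) = 2*(25 + 23) = 2*48 = 96)
v(T, t) = -3 + 2*T (v(T, t) = (-3 + T) + T = -3 + 2*T)
(v(-8, C) + 3195) + l(r(2, -3), x) = ((-3 + 2*(-8)) + 3195) + 96 = ((-3 - 16) + 3195) + 96 = (-19 + 3195) + 96 = 3176 + 96 = 3272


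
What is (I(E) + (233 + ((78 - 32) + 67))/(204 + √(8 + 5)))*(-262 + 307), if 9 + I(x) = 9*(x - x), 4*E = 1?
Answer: -13672935/41603 - 15570*√13/41603 ≈ -330.00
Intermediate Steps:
E = ¼ (E = (¼)*1 = ¼ ≈ 0.25000)
I(x) = -9 (I(x) = -9 + 9*(x - x) = -9 + 9*0 = -9 + 0 = -9)
(I(E) + (233 + ((78 - 32) + 67))/(204 + √(8 + 5)))*(-262 + 307) = (-9 + (233 + ((78 - 32) + 67))/(204 + √(8 + 5)))*(-262 + 307) = (-9 + (233 + (46 + 67))/(204 + √13))*45 = (-9 + (233 + 113)/(204 + √13))*45 = (-9 + 346/(204 + √13))*45 = -405 + 15570/(204 + √13)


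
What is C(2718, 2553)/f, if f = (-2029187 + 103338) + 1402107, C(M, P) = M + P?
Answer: -5271/523742 ≈ -0.010064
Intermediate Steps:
f = -523742 (f = -1925849 + 1402107 = -523742)
C(2718, 2553)/f = (2718 + 2553)/(-523742) = 5271*(-1/523742) = -5271/523742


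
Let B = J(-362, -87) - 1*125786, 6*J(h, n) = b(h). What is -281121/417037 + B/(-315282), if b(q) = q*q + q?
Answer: -135774539737/394452778302 ≈ -0.34421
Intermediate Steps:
b(q) = q + q**2 (b(q) = q**2 + q = q + q**2)
J(h, n) = h*(1 + h)/6 (J(h, n) = (h*(1 + h))/6 = h*(1 + h)/6)
B = -312017/3 (B = (1/6)*(-362)*(1 - 362) - 1*125786 = (1/6)*(-362)*(-361) - 125786 = 65341/3 - 125786 = -312017/3 ≈ -1.0401e+5)
-281121/417037 + B/(-315282) = -281121/417037 - 312017/3/(-315282) = -281121*1/417037 - 312017/3*(-1/315282) = -281121/417037 + 312017/945846 = -135774539737/394452778302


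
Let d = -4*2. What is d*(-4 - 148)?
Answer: 1216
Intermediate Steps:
d = -8
d*(-4 - 148) = -8*(-4 - 148) = -8*(-152) = 1216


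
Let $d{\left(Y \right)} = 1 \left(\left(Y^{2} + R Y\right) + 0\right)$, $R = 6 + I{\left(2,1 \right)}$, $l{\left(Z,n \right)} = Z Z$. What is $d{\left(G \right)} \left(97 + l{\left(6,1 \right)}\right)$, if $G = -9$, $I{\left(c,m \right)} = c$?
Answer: $1197$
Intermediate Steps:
$l{\left(Z,n \right)} = Z^{2}$
$R = 8$ ($R = 6 + 2 = 8$)
$d{\left(Y \right)} = Y^{2} + 8 Y$ ($d{\left(Y \right)} = 1 \left(\left(Y^{2} + 8 Y\right) + 0\right) = 1 \left(Y^{2} + 8 Y\right) = Y^{2} + 8 Y$)
$d{\left(G \right)} \left(97 + l{\left(6,1 \right)}\right) = - 9 \left(8 - 9\right) \left(97 + 6^{2}\right) = \left(-9\right) \left(-1\right) \left(97 + 36\right) = 9 \cdot 133 = 1197$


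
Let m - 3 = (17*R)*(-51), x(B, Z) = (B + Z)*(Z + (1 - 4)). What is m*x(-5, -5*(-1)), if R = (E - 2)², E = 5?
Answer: 0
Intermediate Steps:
R = 9 (R = (5 - 2)² = 3² = 9)
x(B, Z) = (-3 + Z)*(B + Z) (x(B, Z) = (B + Z)*(Z - 3) = (B + Z)*(-3 + Z) = (-3 + Z)*(B + Z))
m = -7800 (m = 3 + (17*9)*(-51) = 3 + 153*(-51) = 3 - 7803 = -7800)
m*x(-5, -5*(-1)) = -7800*((-5*(-1))² - 3*(-5) - (-15)*(-1) - (-25)*(-1)) = -7800*(5² + 15 - 3*5 - 5*5) = -7800*(25 + 15 - 15 - 25) = -7800*0 = 0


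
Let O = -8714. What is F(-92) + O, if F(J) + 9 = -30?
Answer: -8753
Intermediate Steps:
F(J) = -39 (F(J) = -9 - 30 = -39)
F(-92) + O = -39 - 8714 = -8753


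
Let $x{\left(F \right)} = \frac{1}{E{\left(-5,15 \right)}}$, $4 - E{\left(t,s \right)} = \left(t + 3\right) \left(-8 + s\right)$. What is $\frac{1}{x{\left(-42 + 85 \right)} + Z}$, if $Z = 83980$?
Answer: $\frac{18}{1511641} \approx 1.1908 \cdot 10^{-5}$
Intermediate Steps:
$E{\left(t,s \right)} = 4 - \left(-8 + s\right) \left(3 + t\right)$ ($E{\left(t,s \right)} = 4 - \left(t + 3\right) \left(-8 + s\right) = 4 - \left(3 + t\right) \left(-8 + s\right) = 4 - \left(-8 + s\right) \left(3 + t\right)$)
$x{\left(F \right)} = \frac{1}{18}$ ($x{\left(F \right)} = \frac{1}{28 - 45 + 8 \left(-5\right) - 15 \left(-5\right)} = \frac{1}{28 - 45 - 40 + 75} = \frac{1}{18}$)
$\frac{1}{x{\left(-42 + 85 \right)} + Z} = \frac{1}{\frac{1}{18} + 83980} = \frac{1}{\frac{1511641}{18}} = \frac{18}{1511641}$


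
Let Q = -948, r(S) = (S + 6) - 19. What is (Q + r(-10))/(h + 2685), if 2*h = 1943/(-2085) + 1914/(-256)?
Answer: -518280960/1430901551 ≈ -0.36221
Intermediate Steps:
r(S) = -13 + S (r(S) = (6 + S) - 19 = -13 + S)
h = -2244049/533760 (h = (1943/(-2085) + 1914/(-256))/2 = (1943*(-1/2085) + 1914*(-1/256))/2 = (-1943/2085 - 957/128)/2 = (½)*(-2244049/266880) = -2244049/533760 ≈ -4.2042)
(Q + r(-10))/(h + 2685) = (-948 + (-13 - 10))/(-2244049/533760 + 2685) = (-948 - 23)/(1430901551/533760) = -971*533760/1430901551 = -518280960/1430901551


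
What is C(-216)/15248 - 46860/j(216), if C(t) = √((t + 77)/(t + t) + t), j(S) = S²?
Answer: -3905/3888 + I*√279519/548928 ≈ -1.0044 + 0.00096314*I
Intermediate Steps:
C(t) = √(t + (77 + t)/(2*t)) (C(t) = √((77 + t)/((2*t)) + t) = √((77 + t)*(1/(2*t)) + t) = √((77 + t)/(2*t) + t) = √(t + (77 + t)/(2*t)))
C(-216)/15248 - 46860/j(216) = (√(2 + 4*(-216) + 154/(-216))/2)/15248 - 46860/(216²) = (√(2 - 864 + 154*(-1/216))/2)*(1/15248) - 46860/46656 = (√(2 - 864 - 77/108)/2)*(1/15248) - 46860*1/46656 = (√(-93173/108)/2)*(1/15248) - 3905/3888 = ((I*√279519/18)/2)*(1/15248) - 3905/3888 = (I*√279519/36)*(1/15248) - 3905/3888 = I*√279519/548928 - 3905/3888 = -3905/3888 + I*√279519/548928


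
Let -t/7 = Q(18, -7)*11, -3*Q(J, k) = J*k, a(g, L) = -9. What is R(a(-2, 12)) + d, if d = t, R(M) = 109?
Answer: -3125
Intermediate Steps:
Q(J, k) = -J*k/3
t = -3234 (t = -7*(-⅓*18*(-7))*11 = -294*11 = -7*462 = -3234)
d = -3234
R(a(-2, 12)) + d = 109 - 3234 = -3125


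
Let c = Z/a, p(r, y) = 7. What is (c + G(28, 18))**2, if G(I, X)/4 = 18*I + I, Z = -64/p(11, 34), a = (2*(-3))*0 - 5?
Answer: 5556807936/1225 ≈ 4.5362e+6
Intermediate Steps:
a = -5 (a = -6*0 - 5 = 0 - 5 = -5)
Z = -64/7 ≈ -9.1429
G(I, X) = 76*I (G(I, X) = 4*(18*I + I) = 4*(19*I) = 76*I)
c = 64/35 (c = -64/7/(-5) = -64/7*(-1/5) = 64/35 ≈ 1.8286)
(c + G(28, 18))**2 = (64/35 + 76*28)**2 = (64/35 + 2128)**2 = (74544/35)**2 = 5556807936/1225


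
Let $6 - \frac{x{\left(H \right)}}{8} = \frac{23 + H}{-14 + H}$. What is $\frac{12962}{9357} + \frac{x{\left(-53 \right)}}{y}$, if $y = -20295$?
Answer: $\frac{651756574}{471234115} \approx 1.3831$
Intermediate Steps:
$x{\left(H \right)} = 48 - \frac{8 \left(23 + H\right)}{-14 + H}$ ($x{\left(H \right)} = 48 - 8 \frac{23 + H}{-14 + H} = 48 - \frac{8 \left(23 + H\right)}{-14 + H}$)
$\frac{12962}{9357} + \frac{x{\left(-53 \right)}}{y} = \frac{12962}{9357} + \frac{8 \frac{1}{-14 - 53} \left(-107 + 5 \left(-53\right)\right)}{-20295} = 12962 \cdot \frac{1}{9357} + \frac{8 \left(-107 - 265\right)}{-67} \left(- \frac{1}{20295}\right) = \frac{12962}{9357} + 8 \left(- \frac{1}{67}\right) \left(-372\right) \left(- \frac{1}{20295}\right) = \frac{12962}{9357} + \frac{2976}{67} \left(- \frac{1}{20295}\right) = \frac{12962}{9357} - \frac{992}{453255} = \frac{651756574}{471234115}$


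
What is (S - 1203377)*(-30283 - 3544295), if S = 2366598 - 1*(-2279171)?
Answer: -12305098710576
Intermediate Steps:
S = 4645769 (S = 2366598 + 2279171 = 4645769)
(S - 1203377)*(-30283 - 3544295) = (4645769 - 1203377)*(-30283 - 3544295) = 3442392*(-3574578) = -12305098710576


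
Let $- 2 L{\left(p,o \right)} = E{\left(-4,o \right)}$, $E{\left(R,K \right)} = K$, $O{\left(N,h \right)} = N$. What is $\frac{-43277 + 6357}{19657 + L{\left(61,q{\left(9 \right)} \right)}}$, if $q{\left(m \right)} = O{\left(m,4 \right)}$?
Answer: $- \frac{14768}{7861} \approx -1.8786$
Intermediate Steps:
$q{\left(m \right)} = m$
$L{\left(p,o \right)} = - \frac{o}{2}$
$\frac{-43277 + 6357}{19657 + L{\left(61,q{\left(9 \right)} \right)}} = \frac{-43277 + 6357}{19657 - \frac{9}{2}} = - \frac{36920}{19657 - \frac{9}{2}} = - \frac{36920}{\frac{39305}{2}} = \left(-36920\right) \frac{2}{39305} = - \frac{14768}{7861}$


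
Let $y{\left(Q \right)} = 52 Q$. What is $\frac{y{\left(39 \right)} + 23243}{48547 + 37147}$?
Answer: $\frac{25271}{85694} \approx 0.2949$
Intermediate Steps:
$\frac{y{\left(39 \right)} + 23243}{48547 + 37147} = \frac{52 \cdot 39 + 23243}{48547 + 37147} = \frac{2028 + 23243}{85694} = 25271 \cdot \frac{1}{85694} = \frac{25271}{85694}$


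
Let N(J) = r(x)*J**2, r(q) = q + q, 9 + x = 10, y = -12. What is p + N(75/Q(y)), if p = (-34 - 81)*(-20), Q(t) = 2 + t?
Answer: 4825/2 ≈ 2412.5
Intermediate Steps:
x = 1 (x = -9 + 10 = 1)
r(q) = 2*q
p = 2300 (p = -115*(-20) = 2300)
N(J) = 2*J**2 (N(J) = (2*1)*J**2 = 2*J**2)
p + N(75/Q(y)) = 2300 + 2*(75/(2 - 12))**2 = 2300 + 2*(75/(-10))**2 = 2300 + 2*(75*(-1/10))**2 = 2300 + 2*(-15/2)**2 = 2300 + 2*(225/4) = 2300 + 225/2 = 4825/2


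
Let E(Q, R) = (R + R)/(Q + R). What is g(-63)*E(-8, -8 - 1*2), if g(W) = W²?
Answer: 4410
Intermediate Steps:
E(Q, R) = 2*R/(Q + R) (E(Q, R) = (2*R)/(Q + R) = 2*R/(Q + R))
g(-63)*E(-8, -8 - 1*2) = (-63)²*(2*(-8 - 1*2)/(-8 + (-8 - 1*2))) = 3969*(2*(-8 - 2)/(-8 + (-8 - 2))) = 3969*(2*(-10)/(-8 - 10)) = 3969*(2*(-10)/(-18)) = 3969*(2*(-10)*(-1/18)) = 3969*(10/9) = 4410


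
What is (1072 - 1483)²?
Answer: 168921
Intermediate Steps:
(1072 - 1483)² = (-411)² = 168921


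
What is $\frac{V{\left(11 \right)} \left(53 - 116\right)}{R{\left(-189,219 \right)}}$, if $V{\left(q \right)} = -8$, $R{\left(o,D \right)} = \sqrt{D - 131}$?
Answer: $\frac{126 \sqrt{22}}{11} \approx 53.727$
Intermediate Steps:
$R{\left(o,D \right)} = \sqrt{-131 + D}$
$\frac{V{\left(11 \right)} \left(53 - 116\right)}{R{\left(-189,219 \right)}} = \frac{\left(-8\right) \left(53 - 116\right)}{\sqrt{-131 + 219}} = \frac{\left(-8\right) \left(-63\right)}{\sqrt{88}} = \frac{504}{2 \sqrt{22}} = 504 \frac{\sqrt{22}}{44} = \frac{126 \sqrt{22}}{11}$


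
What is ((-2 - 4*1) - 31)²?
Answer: 1369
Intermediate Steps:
((-2 - 4*1) - 31)² = ((-2 - 4) - 31)² = (-6 - 31)² = (-37)² = 1369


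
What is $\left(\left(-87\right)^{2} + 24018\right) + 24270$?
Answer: $55857$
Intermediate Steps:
$\left(\left(-87\right)^{2} + 24018\right) + 24270 = \left(7569 + 24018\right) + 24270 = 31587 + 24270 = 55857$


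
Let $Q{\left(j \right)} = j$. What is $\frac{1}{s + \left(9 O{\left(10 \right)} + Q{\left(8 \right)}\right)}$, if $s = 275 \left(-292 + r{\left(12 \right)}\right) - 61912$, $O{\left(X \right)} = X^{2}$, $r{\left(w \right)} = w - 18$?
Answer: $- \frac{1}{142954} \approx -6.9953 \cdot 10^{-6}$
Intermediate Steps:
$r{\left(w \right)} = -18 + w$
$s = -143862$ ($s = 275 \left(-292 + \left(-18 + 12\right)\right) - 61912 = 275 \left(-292 - 6\right) - 61912 = 275 \left(-298\right) - 61912 = -81950 - 61912 = -143862$)
$\frac{1}{s + \left(9 O{\left(10 \right)} + Q{\left(8 \right)}\right)} = \frac{1}{-143862 + \left(9 \cdot 10^{2} + 8\right)} = \frac{1}{-143862 + \left(9 \cdot 100 + 8\right)} = \frac{1}{-143862 + \left(900 + 8\right)} = \frac{1}{-143862 + 908} = \frac{1}{-142954} = - \frac{1}{142954}$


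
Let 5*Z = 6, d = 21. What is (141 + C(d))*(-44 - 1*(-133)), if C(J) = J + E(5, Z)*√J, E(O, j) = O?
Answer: 14418 + 445*√21 ≈ 16457.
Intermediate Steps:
Z = 6/5 (Z = (⅕)*6 = 6/5 ≈ 1.2000)
C(J) = J + 5*√J
(141 + C(d))*(-44 - 1*(-133)) = (141 + (21 + 5*√21))*(-44 - 1*(-133)) = (162 + 5*√21)*(-44 + 133) = (162 + 5*√21)*89 = 14418 + 445*√21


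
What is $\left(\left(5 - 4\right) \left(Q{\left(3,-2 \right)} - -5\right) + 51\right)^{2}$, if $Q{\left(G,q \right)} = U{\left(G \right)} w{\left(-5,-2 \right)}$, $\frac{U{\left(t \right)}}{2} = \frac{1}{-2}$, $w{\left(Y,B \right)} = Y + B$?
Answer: $3969$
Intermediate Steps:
$w{\left(Y,B \right)} = B + Y$
$U{\left(t \right)} = -1$ ($U{\left(t \right)} = \frac{2}{-2} = 2 \left(- \frac{1}{2}\right) = -1$)
$Q{\left(G,q \right)} = 7$ ($Q{\left(G,q \right)} = - (-2 - 5) = \left(-1\right) \left(-7\right) = 7$)
$\left(\left(5 - 4\right) \left(Q{\left(3,-2 \right)} - -5\right) + 51\right)^{2} = \left(\left(5 - 4\right) \left(7 - -5\right) + 51\right)^{2} = \left(1 \left(7 + 5\right) + 51\right)^{2} = \left(1 \cdot 12 + 51\right)^{2} = \left(12 + 51\right)^{2} = 63^{2} = 3969$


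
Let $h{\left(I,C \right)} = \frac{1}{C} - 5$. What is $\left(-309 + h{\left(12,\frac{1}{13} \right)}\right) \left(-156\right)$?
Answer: $46956$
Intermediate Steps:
$h{\left(I,C \right)} = -5 + \frac{1}{C}$
$\left(-309 + h{\left(12,\frac{1}{13} \right)}\right) \left(-156\right) = \left(-309 - \left(5 - \frac{1}{\frac{1}{13}}\right)\right) \left(-156\right) = \left(-309 + \left(-5 + 13\right)\right) \left(-156\right) = \left(-309 + 8\right) \left(-156\right) = \left(-301\right) \left(-156\right) = 46956$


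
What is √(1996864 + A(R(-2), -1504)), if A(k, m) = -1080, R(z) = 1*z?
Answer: 2*√498946 ≈ 1412.7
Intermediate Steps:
R(z) = z
√(1996864 + A(R(-2), -1504)) = √(1996864 - 1080) = √1995784 = 2*√498946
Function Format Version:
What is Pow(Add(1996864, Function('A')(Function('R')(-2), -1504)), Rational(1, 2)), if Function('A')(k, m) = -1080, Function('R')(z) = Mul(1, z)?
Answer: Mul(2, Pow(498946, Rational(1, 2))) ≈ 1412.7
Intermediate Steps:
Function('R')(z) = z
Pow(Add(1996864, Function('A')(Function('R')(-2), -1504)), Rational(1, 2)) = Pow(Add(1996864, -1080), Rational(1, 2)) = Pow(1995784, Rational(1, 2)) = Mul(2, Pow(498946, Rational(1, 2)))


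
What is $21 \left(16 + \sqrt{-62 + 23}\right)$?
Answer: $336 + 21 i \sqrt{39} \approx 336.0 + 131.15 i$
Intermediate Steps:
$21 \left(16 + \sqrt{-62 + 23}\right) = 21 \left(16 + \sqrt{-39}\right) = 21 \left(16 + i \sqrt{39}\right) = 336 + 21 i \sqrt{39}$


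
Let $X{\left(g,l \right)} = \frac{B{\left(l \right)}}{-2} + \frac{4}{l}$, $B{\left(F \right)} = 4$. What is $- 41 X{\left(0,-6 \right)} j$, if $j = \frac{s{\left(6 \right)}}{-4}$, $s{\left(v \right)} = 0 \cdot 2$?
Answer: $0$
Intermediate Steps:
$s{\left(v \right)} = 0$
$X{\left(g,l \right)} = -2 + \frac{4}{l}$ ($X{\left(g,l \right)} = \frac{4}{-2} + \frac{4}{l} = 4 \left(- \frac{1}{2}\right) + \frac{4}{l} = -2 + \frac{4}{l}$)
$j = 0$ ($j = \frac{0}{-4} = 0 \left(- \frac{1}{4}\right) = 0$)
$- 41 X{\left(0,-6 \right)} j = - 41 \left(-2 + \frac{4}{-6}\right) 0 = - 41 \left(-2 + 4 \left(- \frac{1}{6}\right)\right) 0 = - 41 \left(-2 - \frac{2}{3}\right) 0 = \left(-41\right) \left(- \frac{8}{3}\right) 0 = \frac{328}{3} \cdot 0 = 0$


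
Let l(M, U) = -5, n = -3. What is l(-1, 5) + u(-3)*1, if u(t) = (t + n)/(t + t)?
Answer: -4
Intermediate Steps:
u(t) = (-3 + t)/(2*t) (u(t) = (t - 3)/(t + t) = (-3 + t)/((2*t)) = (-3 + t)*(1/(2*t)) = (-3 + t)/(2*t))
l(-1, 5) + u(-3)*1 = -5 + ((½)*(-3 - 3)/(-3))*1 = -5 + ((½)*(-⅓)*(-6))*1 = -5 + 1*1 = -5 + 1 = -4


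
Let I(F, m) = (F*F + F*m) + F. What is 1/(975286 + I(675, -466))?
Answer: 1/1117036 ≈ 8.9523e-7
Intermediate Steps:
I(F, m) = F + F² + F*m (I(F, m) = (F² + F*m) + F = F + F² + F*m)
1/(975286 + I(675, -466)) = 1/(975286 + 675*(1 + 675 - 466)) = 1/(975286 + 675*210) = 1/(975286 + 141750) = 1/1117036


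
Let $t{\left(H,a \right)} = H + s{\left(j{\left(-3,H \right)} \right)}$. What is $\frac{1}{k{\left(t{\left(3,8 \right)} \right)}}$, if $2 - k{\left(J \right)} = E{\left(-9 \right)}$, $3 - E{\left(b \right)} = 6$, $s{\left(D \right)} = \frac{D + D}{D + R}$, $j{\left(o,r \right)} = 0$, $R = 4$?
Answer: $\frac{1}{5} \approx 0.2$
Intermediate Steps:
$s{\left(D \right)} = \frac{2 D}{4 + D}$ ($s{\left(D \right)} = \frac{D + D}{D + 4} = \frac{2 D}{4 + D}$)
$t{\left(H,a \right)} = H$ ($t{\left(H,a \right)} = H + 2 \cdot 0 \frac{1}{4 + 0} = H + 2 \cdot 0 \cdot \frac{1}{4} = H + 0 = H$)
$E{\left(b \right)} = -3$ ($E{\left(b \right)} = 3 - 6 = -3$)
$k{\left(J \right)} = 5$ ($k{\left(J \right)} = 2 - -3 = 2 + 3 = 5$)
$\frac{1}{k{\left(t{\left(3,8 \right)} \right)}} = \frac{1}{5}$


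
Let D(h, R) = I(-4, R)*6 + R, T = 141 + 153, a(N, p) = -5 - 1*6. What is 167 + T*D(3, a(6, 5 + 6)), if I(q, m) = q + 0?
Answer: -10123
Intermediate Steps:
a(N, p) = -11 (a(N, p) = -5 - 6 = -11)
I(q, m) = q
T = 294
D(h, R) = -24 + R (D(h, R) = -4*6 + R = -24 + R)
167 + T*D(3, a(6, 5 + 6)) = 167 + 294*(-24 - 11) = 167 + 294*(-35) = 167 - 10290 = -10123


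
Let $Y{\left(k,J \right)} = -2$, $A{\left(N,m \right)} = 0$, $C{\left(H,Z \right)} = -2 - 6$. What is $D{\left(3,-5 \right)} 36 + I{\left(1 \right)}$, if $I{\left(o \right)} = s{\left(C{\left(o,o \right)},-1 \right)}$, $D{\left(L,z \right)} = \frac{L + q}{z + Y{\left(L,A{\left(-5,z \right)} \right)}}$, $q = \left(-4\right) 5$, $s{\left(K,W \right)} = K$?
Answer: $\frac{556}{7} \approx 79.429$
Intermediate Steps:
$C{\left(H,Z \right)} = -8$ ($C{\left(H,Z \right)} = -2 - 6 = -8$)
$q = -20$
$D{\left(L,z \right)} = \frac{-20 + L}{-2 + z}$ ($D{\left(L,z \right)} = \frac{L - 20}{z - 2} = \frac{-20 + L}{-2 + z}$)
$I{\left(o \right)} = -8$
$D{\left(3,-5 \right)} 36 + I{\left(1 \right)} = \frac{-20 + 3}{-2 - 5} \cdot 36 - 8 = \frac{1}{-7} \left(-17\right) 36 - 8 = \left(- \frac{1}{7}\right) \left(-17\right) 36 - 8 = \frac{17}{7} \cdot 36 - 8 = \frac{612}{7} - 8 = \frac{556}{7}$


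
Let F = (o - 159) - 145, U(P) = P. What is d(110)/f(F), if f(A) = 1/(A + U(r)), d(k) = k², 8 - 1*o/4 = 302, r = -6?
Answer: -17980600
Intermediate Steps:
o = -1176 (o = 32 - 4*302 = 32 - 1208 = -1176)
F = -1480 (F = (-1176 - 159) - 145 = -1335 - 145 = -1480)
f(A) = 1/(-6 + A) (f(A) = 1/(A - 6) = 1/(-6 + A))
d(110)/f(F) = 110²/(1/(-6 - 1480)) = 12100/(1/(-1486)) = 12100/(-1/1486) = 12100*(-1486) = -17980600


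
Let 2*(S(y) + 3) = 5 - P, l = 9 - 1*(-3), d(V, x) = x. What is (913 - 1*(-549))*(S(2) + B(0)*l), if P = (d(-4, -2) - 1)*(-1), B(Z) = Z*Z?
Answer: -2924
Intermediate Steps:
B(Z) = Z**2
P = 3 (P = (-2 - 1)*(-1) = -3*(-1) = 3)
l = 12 (l = 9 + 3 = 12)
S(y) = -2 (S(y) = -3 + (5 - 1*3)/2 = -3 + (5 - 3)/2 = -3 + (1/2)*2 = -3 + 1 = -2)
(913 - 1*(-549))*(S(2) + B(0)*l) = (913 - 1*(-549))*(-2 + 0**2*12) = (913 + 549)*(-2 + 0*12) = 1462*(-2 + 0) = 1462*(-2) = -2924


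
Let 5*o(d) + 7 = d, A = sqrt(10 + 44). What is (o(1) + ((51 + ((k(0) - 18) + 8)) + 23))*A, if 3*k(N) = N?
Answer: 942*sqrt(6)/5 ≈ 461.48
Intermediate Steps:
k(N) = N/3
A = 3*sqrt(6) (A = sqrt(54) = 3*sqrt(6) ≈ 7.3485)
o(d) = -7/5 + d/5
(o(1) + ((51 + ((k(0) - 18) + 8)) + 23))*A = ((-7/5 + (1/5)*1) + ((51 + (((1/3)*0 - 18) + 8)) + 23))*(3*sqrt(6)) = ((-7/5 + 1/5) + ((51 + ((0 - 18) + 8)) + 23))*(3*sqrt(6)) = (-6/5 + ((51 + (-18 + 8)) + 23))*(3*sqrt(6)) = (-6/5 + ((51 - 10) + 23))*(3*sqrt(6)) = (-6/5 + (41 + 23))*(3*sqrt(6)) = (-6/5 + 64)*(3*sqrt(6)) = 314*(3*sqrt(6))/5 = 942*sqrt(6)/5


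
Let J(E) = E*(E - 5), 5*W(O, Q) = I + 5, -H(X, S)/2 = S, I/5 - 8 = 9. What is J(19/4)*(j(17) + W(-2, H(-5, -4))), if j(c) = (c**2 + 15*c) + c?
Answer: -11001/16 ≈ -687.56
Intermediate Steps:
I = 85 (I = 40 + 5*9 = 40 + 45 = 85)
H(X, S) = -2*S
W(O, Q) = 18 (W(O, Q) = (85 + 5)/5 = (1/5)*90 = 18)
j(c) = c**2 + 16*c
J(E) = E*(-5 + E)
J(19/4)*(j(17) + W(-2, H(-5, -4))) = ((19/4)*(-5 + 19/4))*(17*(16 + 17) + 18) = ((19*(1/4))*(-5 + 19*(1/4)))*(17*33 + 18) = (19*(-5 + 19/4)/4)*(561 + 18) = ((19/4)*(-1/4))*579 = -19/16*579 = -11001/16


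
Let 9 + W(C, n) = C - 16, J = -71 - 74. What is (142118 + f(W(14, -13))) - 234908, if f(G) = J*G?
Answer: -91195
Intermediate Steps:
J = -145
W(C, n) = -25 + C (W(C, n) = -9 + (C - 16) = -9 + (-16 + C) = -25 + C)
f(G) = -145*G
(142118 + f(W(14, -13))) - 234908 = (142118 - 145*(-25 + 14)) - 234908 = (142118 - 145*(-11)) - 234908 = (142118 + 1595) - 234908 = 143713 - 234908 = -91195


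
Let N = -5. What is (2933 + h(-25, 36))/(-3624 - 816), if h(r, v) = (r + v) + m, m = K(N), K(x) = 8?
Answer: -123/185 ≈ -0.66486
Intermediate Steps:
m = 8
h(r, v) = 8 + r + v (h(r, v) = (r + v) + 8 = 8 + r + v)
(2933 + h(-25, 36))/(-3624 - 816) = (2933 + (8 - 25 + 36))/(-3624 - 816) = (2933 + 19)/(-4440) = 2952*(-1/4440) = -123/185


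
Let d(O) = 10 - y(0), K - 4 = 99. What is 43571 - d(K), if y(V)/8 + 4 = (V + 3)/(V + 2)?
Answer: 43541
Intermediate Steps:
K = 103 (K = 4 + 99 = 103)
y(V) = -32 + 8*(3 + V)/(2 + V) (y(V) = -32 + 8*((V + 3)/(V + 2)) = -32 + 8*((3 + V)/(2 + V)) = -32 + 8*(3 + V)/(2 + V))
d(O) = 30 (d(O) = 10 - 8*(-5 - 3*0)/(2 + 0) = 10 - 8*(-5 + 0)/2 = 10 - 8*(-5)/2 = 10 - 1*(-20) = 10 + 20 = 30)
43571 - d(K) = 43571 - 1*30 = 43571 - 30 = 43541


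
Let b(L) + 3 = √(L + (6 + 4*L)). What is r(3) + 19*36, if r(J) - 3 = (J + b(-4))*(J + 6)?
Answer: 687 + 9*I*√14 ≈ 687.0 + 33.675*I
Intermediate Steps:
b(L) = -3 + √(6 + 5*L) (b(L) = -3 + √(L + (6 + 4*L)) = -3 + √(6 + 5*L))
r(J) = 3 + (6 + J)*(-3 + J + I*√14) (r(J) = 3 + (J + (-3 + √(6 + 5*(-4))))*(J + 6) = 3 + (J + (-3 + √(6 - 20)))*(6 + J) = 3 + (J + (-3 + √(-14)))*(6 + J) = 3 + (J + (-3 + I*√14))*(6 + J) = 3 + (-3 + J + I*√14)*(6 + J) = 3 + (6 + J)*(-3 + J + I*√14))
r(3) + 19*36 = (-15 + 3² + 3*3 + 6*I*√14 + I*3*√14) + 19*36 = (-15 + 9 + 9 + 6*I*√14 + 3*I*√14) + 684 = (3 + 9*I*√14) + 684 = 687 + 9*I*√14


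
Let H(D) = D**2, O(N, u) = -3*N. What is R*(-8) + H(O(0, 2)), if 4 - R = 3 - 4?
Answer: -40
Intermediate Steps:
R = 5 (R = 4 - (3 - 4) = 4 - 1*(-1) = 4 + 1 = 5)
R*(-8) + H(O(0, 2)) = 5*(-8) + (-3*0)**2 = -40 + 0**2 = -40 + 0 = -40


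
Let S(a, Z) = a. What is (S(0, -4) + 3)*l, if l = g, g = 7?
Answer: 21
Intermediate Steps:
l = 7
(S(0, -4) + 3)*l = (0 + 3)*7 = 3*7 = 21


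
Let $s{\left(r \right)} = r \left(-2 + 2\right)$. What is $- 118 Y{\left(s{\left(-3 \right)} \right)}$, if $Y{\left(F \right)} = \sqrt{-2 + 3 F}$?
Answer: $- 118 i \sqrt{2} \approx - 166.88 i$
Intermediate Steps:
$s{\left(r \right)} = 0$ ($s{\left(r \right)} = r 0 = 0$)
$- 118 Y{\left(s{\left(-3 \right)} \right)} = - 118 \sqrt{-2 + 3 \cdot 0} = - 118 \sqrt{-2 + 0} = - 118 \sqrt{-2} = - 118 i \sqrt{2}$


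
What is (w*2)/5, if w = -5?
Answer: -2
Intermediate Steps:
(w*2)/5 = -5*2/5 = -10*1/5 = -2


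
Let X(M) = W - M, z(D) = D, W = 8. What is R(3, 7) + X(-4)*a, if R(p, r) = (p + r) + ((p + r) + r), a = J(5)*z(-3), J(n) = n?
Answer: -153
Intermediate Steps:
a = -15 (a = 5*(-3) = -15)
X(M) = 8 - M
R(p, r) = 2*p + 3*r (R(p, r) = (p + r) + (p + 2*r) = 2*p + 3*r)
R(3, 7) + X(-4)*a = (2*3 + 3*7) + (8 - 1*(-4))*(-15) = (6 + 21) + (8 + 4)*(-15) = 27 + 12*(-15) = 27 - 180 = -153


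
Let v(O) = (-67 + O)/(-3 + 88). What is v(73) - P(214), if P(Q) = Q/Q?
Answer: -79/85 ≈ -0.92941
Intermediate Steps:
P(Q) = 1
v(O) = -67/85 + O/85 (v(O) = (-67 + O)/85 = (-67 + O)*(1/85) = -67/85 + O/85)
v(73) - P(214) = (-67/85 + (1/85)*73) - 1*1 = (-67/85 + 73/85) - 1 = 6/85 - 1 = -79/85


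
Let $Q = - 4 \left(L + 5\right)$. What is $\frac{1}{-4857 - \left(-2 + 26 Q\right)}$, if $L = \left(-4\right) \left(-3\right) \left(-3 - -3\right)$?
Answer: $- \frac{1}{4335} \approx -0.00023068$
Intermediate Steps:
$L = 0$ ($L = 12 \left(-3 + 3\right) = 12 \cdot 0 = 0$)
$Q = -20$ ($Q = - 4 \left(0 + 5\right) = \left(-4\right) 5 = -20$)
$\frac{1}{-4857 - \left(-2 + 26 Q\right)} = \frac{1}{-4857 + \left(2 - -520\right)} = \frac{1}{-4857 + \left(2 + 520\right)} = \frac{1}{-4857 + 522} = \frac{1}{-4335} = - \frac{1}{4335}$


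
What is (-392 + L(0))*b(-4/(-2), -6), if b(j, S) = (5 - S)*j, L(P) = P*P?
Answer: -8624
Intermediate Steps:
L(P) = P²
b(j, S) = j*(5 - S)
(-392 + L(0))*b(-4/(-2), -6) = (-392 + 0²)*((-4/(-2))*(5 - 1*(-6))) = (-392 + 0)*((-4*(-½))*(5 + 6)) = -784*11 = -392*22 = -8624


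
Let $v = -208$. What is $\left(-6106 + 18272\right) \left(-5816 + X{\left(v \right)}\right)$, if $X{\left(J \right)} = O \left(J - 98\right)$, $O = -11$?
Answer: $-29806700$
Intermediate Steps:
$X{\left(J \right)} = 1078 - 11 J$ ($X{\left(J \right)} = - 11 \left(J - 98\right) = - 11 \left(-98 + J\right) = 1078 - 11 J$)
$\left(-6106 + 18272\right) \left(-5816 + X{\left(v \right)}\right) = \left(-6106 + 18272\right) \left(-5816 + \left(1078 - -2288\right)\right) = 12166 \left(-5816 + \left(1078 + 2288\right)\right) = 12166 \left(-5816 + 3366\right) = 12166 \left(-2450\right) = -29806700$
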